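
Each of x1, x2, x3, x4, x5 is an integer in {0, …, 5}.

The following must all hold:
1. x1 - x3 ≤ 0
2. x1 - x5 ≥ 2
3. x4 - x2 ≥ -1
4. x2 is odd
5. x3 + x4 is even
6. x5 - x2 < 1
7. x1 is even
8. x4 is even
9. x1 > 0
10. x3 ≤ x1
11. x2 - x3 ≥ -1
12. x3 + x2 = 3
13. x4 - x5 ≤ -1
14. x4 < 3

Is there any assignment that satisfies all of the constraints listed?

Unsatisfiable

Constraints 1, 2, 3, 11, and 13 give x2 − x3 ≥ -1, x3 − x1 ≥ 0, x1 − x5 ≥ 2, x5 − x4 ≥ 1, x4 − x2 ≥ -1.
Adding all 5 inequalities: the left sides telescope to 0, and the right sides sum to (-1) + 0 + 2 + 1 + (-1) = 1. So 0 ≥ 1, which is false.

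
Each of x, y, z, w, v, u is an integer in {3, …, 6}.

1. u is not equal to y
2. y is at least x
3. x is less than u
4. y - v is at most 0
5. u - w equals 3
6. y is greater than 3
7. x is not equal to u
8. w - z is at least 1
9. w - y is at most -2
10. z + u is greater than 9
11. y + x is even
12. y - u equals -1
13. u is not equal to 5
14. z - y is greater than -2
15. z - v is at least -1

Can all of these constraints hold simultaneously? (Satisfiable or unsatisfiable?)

Unsatisfiable

Constraints 4, 8, 9, and 15 give v − y ≥ 0, y − w ≥ 2, w − z ≥ 1, z − v ≥ -1.
Adding all 4 inequalities: the left sides telescope to 0, and the right sides sum to 0 + 2 + 1 + (-1) = 2. So 0 ≥ 2, which is false.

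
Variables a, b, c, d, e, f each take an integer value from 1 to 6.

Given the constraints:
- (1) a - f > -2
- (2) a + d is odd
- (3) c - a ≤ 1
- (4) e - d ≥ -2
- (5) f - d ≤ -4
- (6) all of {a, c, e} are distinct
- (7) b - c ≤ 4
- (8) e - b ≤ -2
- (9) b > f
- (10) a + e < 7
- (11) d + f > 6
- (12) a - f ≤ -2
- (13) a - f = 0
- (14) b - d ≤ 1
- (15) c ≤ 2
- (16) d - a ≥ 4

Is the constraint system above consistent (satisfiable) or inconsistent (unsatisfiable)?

Constraints 3, 4, 5, 7, 8, and 12 give e − d ≥ -2, d − f ≥ 4, f − a ≥ 2, a − c ≥ -1, c − b ≥ -4, b − e ≥ 2.
Adding all 6 inequalities: the left sides telescope to 0, and the right sides sum to (-2) + 4 + 2 + (-1) + (-4) + 2 = 1. So 0 ≥ 1, which is false.

Unsatisfiable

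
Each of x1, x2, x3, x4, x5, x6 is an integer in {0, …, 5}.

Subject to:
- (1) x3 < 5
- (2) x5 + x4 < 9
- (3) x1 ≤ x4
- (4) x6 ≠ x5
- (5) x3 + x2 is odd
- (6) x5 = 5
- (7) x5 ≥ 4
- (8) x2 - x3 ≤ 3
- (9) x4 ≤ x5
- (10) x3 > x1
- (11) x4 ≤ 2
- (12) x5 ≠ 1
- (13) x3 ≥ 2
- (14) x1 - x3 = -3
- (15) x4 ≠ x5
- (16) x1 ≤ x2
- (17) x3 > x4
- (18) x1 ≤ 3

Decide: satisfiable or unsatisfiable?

The assignment x1 = 1, x2 = 5, x3 = 4, x4 = 1, x5 = 5, x6 = 0 works:
  constraint 2 holds since x5 + x4 = 6.
  constraint 8 holds since x2 - x3 = 1.
  constraint 14 holds since x1 - x3 = -3.
The rest check out directly.

Satisfiable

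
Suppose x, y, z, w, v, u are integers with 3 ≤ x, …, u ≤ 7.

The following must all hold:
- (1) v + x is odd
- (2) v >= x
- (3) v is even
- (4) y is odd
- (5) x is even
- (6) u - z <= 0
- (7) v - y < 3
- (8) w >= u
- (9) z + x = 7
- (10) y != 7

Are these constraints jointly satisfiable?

Constraint 3 makes v even and constraint 5 makes x even, so v + x must be even. Constraint 1 says v + x is odd — contradiction.

Unsatisfiable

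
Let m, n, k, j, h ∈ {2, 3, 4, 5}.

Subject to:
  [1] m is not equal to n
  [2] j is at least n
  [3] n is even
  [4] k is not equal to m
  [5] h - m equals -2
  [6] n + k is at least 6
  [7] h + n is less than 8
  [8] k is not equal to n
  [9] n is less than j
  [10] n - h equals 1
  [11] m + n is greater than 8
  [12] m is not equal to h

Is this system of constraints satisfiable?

Take m = 5, n = 4, k = 3, j = 5, h = 3. Then constraint 5: h - m = -2; constraint 6: n + k = 7, and every other listed constraint is also met.

Satisfiable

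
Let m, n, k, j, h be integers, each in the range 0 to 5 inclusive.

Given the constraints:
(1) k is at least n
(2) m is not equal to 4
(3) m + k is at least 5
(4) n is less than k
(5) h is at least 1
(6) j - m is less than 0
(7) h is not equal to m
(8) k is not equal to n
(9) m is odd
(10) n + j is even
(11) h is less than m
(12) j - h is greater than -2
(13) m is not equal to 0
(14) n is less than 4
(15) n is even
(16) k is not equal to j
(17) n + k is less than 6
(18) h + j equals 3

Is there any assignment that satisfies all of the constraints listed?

Satisfiable

Try m = 3, n = 2, k = 3, j = 2, h = 1.
Check constraint 3: m + k = 6; constraint 6: j - m = -1. The remaining constraints are straightforward to verify.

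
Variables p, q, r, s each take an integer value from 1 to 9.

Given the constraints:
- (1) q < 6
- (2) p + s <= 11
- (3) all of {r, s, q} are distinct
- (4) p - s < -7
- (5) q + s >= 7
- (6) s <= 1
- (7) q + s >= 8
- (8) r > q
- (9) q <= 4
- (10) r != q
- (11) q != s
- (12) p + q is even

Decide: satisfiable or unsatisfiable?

Unsatisfiable

From constraint 9: q ≤ 4. From constraint 6: s ≤ 1. Hence q + s ≤ 5. But constraint 5 requires q + s ≥ 7, and 7 > 5. Contradiction.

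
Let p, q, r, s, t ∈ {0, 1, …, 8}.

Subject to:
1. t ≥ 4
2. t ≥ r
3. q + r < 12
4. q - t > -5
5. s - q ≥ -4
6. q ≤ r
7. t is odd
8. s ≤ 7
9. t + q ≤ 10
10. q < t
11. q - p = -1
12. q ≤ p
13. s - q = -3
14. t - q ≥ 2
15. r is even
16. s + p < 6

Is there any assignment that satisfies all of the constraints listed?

Satisfiable

Setting (p, q, r, s, t) = (4, 3, 6, 0, 7) satisfies everything: constraint 3: q + r = 9; constraint 4: q - t = -4; constraint 5: s - q = -3, and the others follow.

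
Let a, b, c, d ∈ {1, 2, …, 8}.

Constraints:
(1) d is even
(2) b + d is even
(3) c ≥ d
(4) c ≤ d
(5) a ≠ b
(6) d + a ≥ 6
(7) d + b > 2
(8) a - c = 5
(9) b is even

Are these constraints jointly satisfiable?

One satisfying assignment is a = 7, b = 2, c = 2, d = 2.
For the less obvious constraints — constraint 6: d + a = 9; constraint 7: d + b = 4; constraint 8: a - c = 5 — and the others hold by inspection.

Satisfiable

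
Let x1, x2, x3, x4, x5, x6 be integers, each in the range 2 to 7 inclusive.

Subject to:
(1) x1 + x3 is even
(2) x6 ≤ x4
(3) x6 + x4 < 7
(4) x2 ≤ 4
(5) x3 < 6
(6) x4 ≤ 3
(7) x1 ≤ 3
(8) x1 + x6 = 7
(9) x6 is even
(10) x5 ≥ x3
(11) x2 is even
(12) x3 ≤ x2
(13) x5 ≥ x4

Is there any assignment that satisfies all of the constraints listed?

Unsatisfiable

From constraint 7: x1 ≤ 3. From constraints 2 and 6: x6 ≤ x4 ≤ 3. Hence x1 + x6 ≤ 6. But constraint 8 requires x1 + x6 = 7, and 7 > 6. Contradiction.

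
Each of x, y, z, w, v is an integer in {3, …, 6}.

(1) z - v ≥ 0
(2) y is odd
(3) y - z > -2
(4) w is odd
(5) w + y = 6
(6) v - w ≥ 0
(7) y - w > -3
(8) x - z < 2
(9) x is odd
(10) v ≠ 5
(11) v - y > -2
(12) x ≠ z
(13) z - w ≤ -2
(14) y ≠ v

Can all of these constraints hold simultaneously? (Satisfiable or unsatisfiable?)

Unsatisfiable

Constraints 1, 6, and 13 give v − w ≥ 0, w − z ≥ 2, z − v ≥ 0.
Adding all 3 inequalities: the left sides telescope to 0, and the right sides sum to 0 + 2 + 0 = 2. So 0 ≥ 2, which is false.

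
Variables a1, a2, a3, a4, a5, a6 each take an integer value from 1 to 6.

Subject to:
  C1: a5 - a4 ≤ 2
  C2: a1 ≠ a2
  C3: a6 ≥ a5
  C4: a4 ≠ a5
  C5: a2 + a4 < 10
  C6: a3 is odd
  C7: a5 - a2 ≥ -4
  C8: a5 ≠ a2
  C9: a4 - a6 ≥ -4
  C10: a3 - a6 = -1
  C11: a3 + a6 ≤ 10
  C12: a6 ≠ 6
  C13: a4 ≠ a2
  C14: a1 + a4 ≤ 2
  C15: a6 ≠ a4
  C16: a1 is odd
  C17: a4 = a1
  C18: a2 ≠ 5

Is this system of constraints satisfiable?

Take a1 = 1, a2 = 6, a3 = 3, a4 = 1, a5 = 3, a6 = 4. Then constraint 1: a5 - a4 = 2; constraint 5: a2 + a4 = 7, and every other listed constraint is also met.

Satisfiable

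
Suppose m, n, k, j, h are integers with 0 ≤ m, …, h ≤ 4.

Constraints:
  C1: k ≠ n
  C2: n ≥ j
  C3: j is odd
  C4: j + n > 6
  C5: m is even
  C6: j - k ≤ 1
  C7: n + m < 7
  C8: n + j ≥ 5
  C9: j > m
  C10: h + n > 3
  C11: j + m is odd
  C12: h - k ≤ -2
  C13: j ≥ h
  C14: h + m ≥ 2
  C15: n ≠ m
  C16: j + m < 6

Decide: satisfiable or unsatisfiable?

The assignment m = 2, n = 4, k = 2, j = 3, h = 0 works:
  constraint 4 holds since j + n = 7.
  constraint 6 holds since j - k = 1.
  constraint 7 holds since n + m = 6.
The rest check out directly.

Satisfiable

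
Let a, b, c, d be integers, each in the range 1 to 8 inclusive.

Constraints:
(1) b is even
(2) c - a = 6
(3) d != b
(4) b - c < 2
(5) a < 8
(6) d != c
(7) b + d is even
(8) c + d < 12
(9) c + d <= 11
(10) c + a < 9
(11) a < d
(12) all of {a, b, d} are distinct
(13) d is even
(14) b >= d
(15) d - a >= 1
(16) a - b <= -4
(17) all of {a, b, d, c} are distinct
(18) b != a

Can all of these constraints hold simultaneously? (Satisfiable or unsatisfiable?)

Satisfiable

The assignment a = 1, b = 8, c = 7, d = 4 works:
  constraint 2 holds since c - a = 6.
  constraint 4 holds since b - c = 1.
  constraint 8 holds since c + d = 11.
The rest check out directly.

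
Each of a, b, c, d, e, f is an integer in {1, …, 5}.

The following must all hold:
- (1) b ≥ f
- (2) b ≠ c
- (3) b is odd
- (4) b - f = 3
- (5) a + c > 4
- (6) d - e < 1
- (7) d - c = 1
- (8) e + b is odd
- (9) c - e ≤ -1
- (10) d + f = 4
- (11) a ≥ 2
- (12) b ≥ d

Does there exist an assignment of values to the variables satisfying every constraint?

Setting (a, b, c, d, e, f) = (5, 5, 1, 2, 2, 2) satisfies everything: constraint 4: b - f = 3; constraint 5: a + c = 6, and the others follow.

Satisfiable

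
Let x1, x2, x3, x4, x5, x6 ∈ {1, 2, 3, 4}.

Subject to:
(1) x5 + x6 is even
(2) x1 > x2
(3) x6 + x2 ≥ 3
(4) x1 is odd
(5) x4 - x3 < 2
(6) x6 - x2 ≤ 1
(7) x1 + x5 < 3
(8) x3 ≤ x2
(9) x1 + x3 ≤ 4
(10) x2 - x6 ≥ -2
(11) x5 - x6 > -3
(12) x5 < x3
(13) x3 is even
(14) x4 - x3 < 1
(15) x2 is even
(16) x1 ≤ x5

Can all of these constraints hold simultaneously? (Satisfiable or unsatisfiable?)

Unsatisfiable

Constraints 2, 8, 12, and 16 give x5 < x3, x3 ≤ x2, x2 < x1, x1 ≤ x5. Chaining: x5 < x3 ≤ x2 < x1 ≤ x5, which forces x5 < x5 — impossible.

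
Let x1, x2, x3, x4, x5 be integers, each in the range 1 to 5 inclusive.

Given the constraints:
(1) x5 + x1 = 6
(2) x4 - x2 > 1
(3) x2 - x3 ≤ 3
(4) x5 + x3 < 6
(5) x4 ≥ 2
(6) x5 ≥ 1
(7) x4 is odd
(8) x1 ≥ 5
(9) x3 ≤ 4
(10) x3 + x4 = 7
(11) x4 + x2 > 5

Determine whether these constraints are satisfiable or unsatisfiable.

Try x1 = 5, x2 = 2, x3 = 2, x4 = 5, x5 = 1.
Check constraint 1: x5 + x1 = 6; constraint 2: x4 - x2 = 3. The remaining constraints are straightforward to verify.

Satisfiable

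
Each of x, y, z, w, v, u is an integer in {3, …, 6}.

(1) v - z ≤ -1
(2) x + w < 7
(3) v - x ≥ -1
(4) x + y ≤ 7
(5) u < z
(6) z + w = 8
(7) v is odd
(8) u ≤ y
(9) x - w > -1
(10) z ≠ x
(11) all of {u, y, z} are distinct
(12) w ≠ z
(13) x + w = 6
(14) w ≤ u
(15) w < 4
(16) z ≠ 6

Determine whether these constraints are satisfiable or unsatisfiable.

Take x = 3, y = 4, z = 5, w = 3, v = 3, u = 3. Then constraint 1: v - z = -2; constraint 2: x + w = 6; constraint 3: v - x = 0, and every other listed constraint is also met.

Satisfiable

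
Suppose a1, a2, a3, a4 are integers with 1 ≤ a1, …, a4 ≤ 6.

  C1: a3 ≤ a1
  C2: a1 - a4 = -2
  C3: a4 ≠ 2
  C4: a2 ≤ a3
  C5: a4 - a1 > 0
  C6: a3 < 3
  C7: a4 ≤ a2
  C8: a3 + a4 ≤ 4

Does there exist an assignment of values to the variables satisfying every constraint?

Unsatisfiable

Constraints 1, 4, 5, and 7 give a1 < a4, a4 ≤ a2, a2 ≤ a3, a3 ≤ a1. Chaining: a1 < a4 ≤ a2 ≤ a3 ≤ a1, which forces a1 < a1 — impossible.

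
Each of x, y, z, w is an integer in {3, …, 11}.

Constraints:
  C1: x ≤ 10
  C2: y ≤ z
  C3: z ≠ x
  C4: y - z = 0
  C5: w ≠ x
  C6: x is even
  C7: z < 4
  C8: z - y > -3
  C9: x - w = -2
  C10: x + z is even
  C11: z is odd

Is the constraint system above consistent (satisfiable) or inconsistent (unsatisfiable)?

Unsatisfiable

Constraint 6 makes x even and constraint 11 makes z odd, so x + z must be odd. Constraint 10 says x + z is even — contradiction.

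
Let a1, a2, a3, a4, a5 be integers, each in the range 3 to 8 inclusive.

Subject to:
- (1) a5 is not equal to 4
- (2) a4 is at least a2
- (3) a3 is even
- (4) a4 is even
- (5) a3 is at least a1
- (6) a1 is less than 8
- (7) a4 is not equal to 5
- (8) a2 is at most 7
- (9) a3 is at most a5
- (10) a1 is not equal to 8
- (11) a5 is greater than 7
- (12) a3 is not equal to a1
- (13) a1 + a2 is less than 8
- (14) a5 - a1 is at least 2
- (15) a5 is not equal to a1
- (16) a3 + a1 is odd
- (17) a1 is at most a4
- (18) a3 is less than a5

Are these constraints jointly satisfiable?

Take a1 = 3, a2 = 3, a3 = 6, a4 = 8, a5 = 8. Then constraint 13: a1 + a2 = 6; constraint 14: a5 - a1 = 5, and every other listed constraint is also met.

Satisfiable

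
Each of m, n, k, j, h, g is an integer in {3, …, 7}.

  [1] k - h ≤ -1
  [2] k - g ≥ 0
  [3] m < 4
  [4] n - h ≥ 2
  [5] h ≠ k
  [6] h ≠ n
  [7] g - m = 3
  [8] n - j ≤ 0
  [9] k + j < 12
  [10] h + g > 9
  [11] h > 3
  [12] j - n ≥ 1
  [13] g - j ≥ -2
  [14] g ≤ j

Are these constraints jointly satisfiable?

Constraints 1, 2, 4, 8, and 13 give j − n ≥ 0, n − h ≥ 2, h − k ≥ 1, k − g ≥ 0, g − j ≥ -2.
Adding all 5 inequalities: the left sides telescope to 0, and the right sides sum to 0 + 2 + 1 + 0 + (-2) = 1. So 0 ≥ 1, which is false.

Unsatisfiable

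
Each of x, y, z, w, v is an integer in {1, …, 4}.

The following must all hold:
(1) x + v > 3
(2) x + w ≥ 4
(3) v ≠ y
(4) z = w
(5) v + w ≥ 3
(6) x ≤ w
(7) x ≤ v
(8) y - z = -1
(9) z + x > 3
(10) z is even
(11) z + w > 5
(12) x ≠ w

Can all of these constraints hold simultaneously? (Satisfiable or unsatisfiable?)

Satisfiable

One satisfying assignment is x = 2, y = 3, z = 4, w = 4, v = 2.
For the less obvious constraints — constraint 1: x + v = 4; constraint 2: x + w = 6 — and the others hold by inspection.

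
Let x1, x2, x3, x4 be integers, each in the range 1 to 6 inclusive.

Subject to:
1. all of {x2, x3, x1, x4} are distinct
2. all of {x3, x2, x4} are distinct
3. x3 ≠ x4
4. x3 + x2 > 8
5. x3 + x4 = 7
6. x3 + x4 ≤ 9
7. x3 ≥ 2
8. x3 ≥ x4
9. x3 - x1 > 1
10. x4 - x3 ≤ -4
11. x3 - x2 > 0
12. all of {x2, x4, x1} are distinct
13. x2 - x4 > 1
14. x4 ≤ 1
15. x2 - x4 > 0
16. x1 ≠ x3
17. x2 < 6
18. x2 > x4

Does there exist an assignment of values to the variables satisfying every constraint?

One satisfying assignment is x1 = 2, x2 = 4, x3 = 6, x4 = 1.
For the less obvious constraints — constraint 4: x3 + x2 = 10; constraint 5: x3 + x4 = 7 — and the others hold by inspection.

Satisfiable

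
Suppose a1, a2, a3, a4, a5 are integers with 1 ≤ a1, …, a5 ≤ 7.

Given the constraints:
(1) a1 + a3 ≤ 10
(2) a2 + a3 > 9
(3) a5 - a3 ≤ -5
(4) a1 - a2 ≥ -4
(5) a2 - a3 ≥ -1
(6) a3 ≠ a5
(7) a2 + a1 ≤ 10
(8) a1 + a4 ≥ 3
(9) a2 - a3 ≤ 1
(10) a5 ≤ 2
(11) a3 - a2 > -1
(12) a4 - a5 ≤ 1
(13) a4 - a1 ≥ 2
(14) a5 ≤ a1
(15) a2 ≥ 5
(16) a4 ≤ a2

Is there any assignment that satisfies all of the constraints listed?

Constraints 3, 4, 5, 12, and 13 give a2 − a3 ≥ -1, a3 − a5 ≥ 5, a5 − a4 ≥ -1, a4 − a1 ≥ 2, a1 − a2 ≥ -4.
Adding all 5 inequalities: the left sides telescope to 0, and the right sides sum to (-1) + 5 + (-1) + 2 + (-4) = 1. So 0 ≥ 1, which is false.

Unsatisfiable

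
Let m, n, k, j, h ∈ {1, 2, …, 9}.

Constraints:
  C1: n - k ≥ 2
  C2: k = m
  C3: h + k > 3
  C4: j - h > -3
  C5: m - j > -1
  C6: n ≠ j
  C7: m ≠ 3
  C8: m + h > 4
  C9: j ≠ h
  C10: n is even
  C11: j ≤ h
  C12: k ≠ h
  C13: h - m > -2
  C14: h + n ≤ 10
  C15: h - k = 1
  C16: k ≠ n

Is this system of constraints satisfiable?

Satisfiable

Try m = 2, n = 6, k = 2, j = 2, h = 3.
Check constraint 1: n - k = 4; constraint 3: h + k = 5. The remaining constraints are straightforward to verify.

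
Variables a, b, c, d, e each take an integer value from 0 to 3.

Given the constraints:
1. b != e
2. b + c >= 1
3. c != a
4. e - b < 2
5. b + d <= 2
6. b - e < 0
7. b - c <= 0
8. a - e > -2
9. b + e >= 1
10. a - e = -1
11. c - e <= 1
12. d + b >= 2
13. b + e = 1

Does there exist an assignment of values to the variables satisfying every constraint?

Take a = 0, b = 0, c = 1, d = 2, e = 1. Then constraint 2: b + c = 1; constraint 4: e - b = 1; constraint 5: b + d = 2, and every other listed constraint is also met.

Satisfiable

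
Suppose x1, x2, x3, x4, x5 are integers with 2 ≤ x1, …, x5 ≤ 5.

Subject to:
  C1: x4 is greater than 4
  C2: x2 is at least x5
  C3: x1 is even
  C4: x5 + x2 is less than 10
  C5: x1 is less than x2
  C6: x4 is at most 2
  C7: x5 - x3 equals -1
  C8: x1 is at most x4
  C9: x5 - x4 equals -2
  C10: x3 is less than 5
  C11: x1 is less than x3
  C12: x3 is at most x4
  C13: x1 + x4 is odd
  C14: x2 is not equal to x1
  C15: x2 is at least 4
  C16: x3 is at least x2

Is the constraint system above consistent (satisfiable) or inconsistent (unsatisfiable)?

From constraints 15 and 16: x3 ≥ x2 and x2 ≥ 4, so x3 ≥ 4. From constraints 6 and 12: x3 ≤ x4 and x4 ≤ 2, so x3 ≤ 2. But 2 < 4, so no value of x3 works.

Unsatisfiable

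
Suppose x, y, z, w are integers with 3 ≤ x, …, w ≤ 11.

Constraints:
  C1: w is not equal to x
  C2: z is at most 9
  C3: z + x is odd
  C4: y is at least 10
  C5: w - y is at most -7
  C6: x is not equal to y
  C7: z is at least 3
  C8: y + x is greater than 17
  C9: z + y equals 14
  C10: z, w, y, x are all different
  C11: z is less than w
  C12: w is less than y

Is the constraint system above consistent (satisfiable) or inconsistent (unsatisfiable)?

Satisfiable

Take x = 8, y = 11, z = 3, w = 4. Then constraint 5: w - y = -7; constraint 8: y + x = 19, and every other listed constraint is also met.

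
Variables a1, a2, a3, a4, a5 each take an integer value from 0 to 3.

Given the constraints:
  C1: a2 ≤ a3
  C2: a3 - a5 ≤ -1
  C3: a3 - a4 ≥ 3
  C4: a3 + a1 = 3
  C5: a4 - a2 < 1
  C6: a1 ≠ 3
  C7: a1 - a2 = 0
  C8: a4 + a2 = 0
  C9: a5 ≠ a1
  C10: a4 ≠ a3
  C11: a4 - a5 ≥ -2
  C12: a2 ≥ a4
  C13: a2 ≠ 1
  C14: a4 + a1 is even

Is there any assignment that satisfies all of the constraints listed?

Constraints 2, 3, and 11 give a4 − a5 ≥ -2, a5 − a3 ≥ 1, a3 − a4 ≥ 3.
Adding all 3 inequalities: the left sides telescope to 0, and the right sides sum to (-2) + 1 + 3 = 2. So 0 ≥ 2, which is false.

Unsatisfiable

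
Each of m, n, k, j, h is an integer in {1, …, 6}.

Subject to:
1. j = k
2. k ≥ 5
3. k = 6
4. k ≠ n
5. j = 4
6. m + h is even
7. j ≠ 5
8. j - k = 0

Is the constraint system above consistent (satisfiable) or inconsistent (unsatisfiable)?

Unsatisfiable

Constraint 5 fixes j = 4 and constraint 3 fixes k = 6, but constraint 1 requires j = k. Since 4 ≠ 6, contradiction.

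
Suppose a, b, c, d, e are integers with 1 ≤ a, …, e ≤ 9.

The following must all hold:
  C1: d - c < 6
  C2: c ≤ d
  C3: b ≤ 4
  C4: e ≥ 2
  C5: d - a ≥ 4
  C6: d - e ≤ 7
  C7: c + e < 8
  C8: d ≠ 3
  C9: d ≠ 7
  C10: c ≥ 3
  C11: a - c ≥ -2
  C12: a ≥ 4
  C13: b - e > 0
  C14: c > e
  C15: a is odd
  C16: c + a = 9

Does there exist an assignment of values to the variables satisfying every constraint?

Try a = 5, b = 4, c = 4, d = 9, e = 3.
Check constraint 1: d - c = 5; constraint 5: d - a = 4. The remaining constraints are straightforward to verify.

Satisfiable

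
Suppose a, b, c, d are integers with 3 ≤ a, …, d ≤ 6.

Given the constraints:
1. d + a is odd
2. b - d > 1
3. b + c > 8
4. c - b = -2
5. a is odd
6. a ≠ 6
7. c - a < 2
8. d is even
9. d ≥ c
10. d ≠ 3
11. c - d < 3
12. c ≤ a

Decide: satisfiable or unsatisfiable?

Setting (a, b, c, d) = (5, 6, 4, 4) satisfies everything: constraint 2: b - d = 2; constraint 3: b + c = 10; constraint 4: c - b = -2, and the others follow.

Satisfiable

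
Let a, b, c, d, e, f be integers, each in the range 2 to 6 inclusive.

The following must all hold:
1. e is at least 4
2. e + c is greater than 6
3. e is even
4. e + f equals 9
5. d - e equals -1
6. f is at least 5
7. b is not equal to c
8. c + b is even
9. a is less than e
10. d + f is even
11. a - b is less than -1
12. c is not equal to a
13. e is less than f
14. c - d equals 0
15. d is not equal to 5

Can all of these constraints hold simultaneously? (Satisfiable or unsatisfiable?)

One satisfying assignment is a = 2, b = 5, c = 3, d = 3, e = 4, f = 5.
For the less obvious constraints — constraint 2: e + c = 7; constraint 4: e + f = 9 — and the others hold by inspection.

Satisfiable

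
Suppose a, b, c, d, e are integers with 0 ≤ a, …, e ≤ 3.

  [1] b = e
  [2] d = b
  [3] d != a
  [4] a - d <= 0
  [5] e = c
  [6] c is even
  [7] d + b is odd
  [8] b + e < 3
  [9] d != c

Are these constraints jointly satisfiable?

Unsatisfiable

From constraints 1, 2, and 5, d = b = e = c, so d = c. But constraint 9 says d ≠ c. Contradiction.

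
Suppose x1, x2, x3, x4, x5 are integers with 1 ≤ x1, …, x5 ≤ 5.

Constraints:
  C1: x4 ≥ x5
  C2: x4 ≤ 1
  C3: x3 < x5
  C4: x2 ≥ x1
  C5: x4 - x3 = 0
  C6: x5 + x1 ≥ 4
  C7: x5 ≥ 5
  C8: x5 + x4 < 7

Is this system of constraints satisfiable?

Unsatisfiable

From constraint 7: x5 ≥ 5. From constraints 1 and 2: x5 ≤ x4 and x4 ≤ 1, so x5 ≤ 1. But 1 < 5, so no value of x5 works.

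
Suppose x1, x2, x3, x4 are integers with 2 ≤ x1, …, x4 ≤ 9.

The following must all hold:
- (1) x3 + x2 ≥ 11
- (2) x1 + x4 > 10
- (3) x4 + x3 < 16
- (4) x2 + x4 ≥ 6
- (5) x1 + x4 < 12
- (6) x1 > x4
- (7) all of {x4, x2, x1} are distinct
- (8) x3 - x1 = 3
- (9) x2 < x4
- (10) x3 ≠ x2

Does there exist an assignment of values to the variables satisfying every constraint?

Take x1 = 6, x2 = 3, x3 = 9, x4 = 5. Then constraint 1: x3 + x2 = 12; constraint 2: x1 + x4 = 11; constraint 3: x4 + x3 = 14, and every other listed constraint is also met.

Satisfiable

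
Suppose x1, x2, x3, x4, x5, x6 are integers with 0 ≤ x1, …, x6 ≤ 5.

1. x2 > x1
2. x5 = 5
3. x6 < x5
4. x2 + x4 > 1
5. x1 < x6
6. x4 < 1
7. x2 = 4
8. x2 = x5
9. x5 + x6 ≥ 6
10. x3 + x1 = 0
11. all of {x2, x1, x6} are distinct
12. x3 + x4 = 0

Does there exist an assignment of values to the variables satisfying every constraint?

Constraint 7 fixes x2 = 4 and constraint 2 fixes x5 = 5, but constraint 8 requires x2 = x5. Since 4 ≠ 5, contradiction.

Unsatisfiable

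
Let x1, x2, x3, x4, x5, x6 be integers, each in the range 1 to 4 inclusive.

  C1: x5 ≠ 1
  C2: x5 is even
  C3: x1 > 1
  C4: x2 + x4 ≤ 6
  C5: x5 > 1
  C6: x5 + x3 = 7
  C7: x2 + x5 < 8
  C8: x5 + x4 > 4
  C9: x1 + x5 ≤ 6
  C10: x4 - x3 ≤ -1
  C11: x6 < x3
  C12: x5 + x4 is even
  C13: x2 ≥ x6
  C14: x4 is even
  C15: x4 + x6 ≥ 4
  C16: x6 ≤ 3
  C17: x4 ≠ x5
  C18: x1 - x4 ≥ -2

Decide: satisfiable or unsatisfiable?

The assignment x1 = 2, x2 = 2, x3 = 3, x4 = 2, x5 = 4, x6 = 2 works:
  constraint 4 holds since x2 + x4 = 4.
  constraint 6 holds since x5 + x3 = 7.
  constraint 7 holds since x2 + x5 = 6.
The rest check out directly.

Satisfiable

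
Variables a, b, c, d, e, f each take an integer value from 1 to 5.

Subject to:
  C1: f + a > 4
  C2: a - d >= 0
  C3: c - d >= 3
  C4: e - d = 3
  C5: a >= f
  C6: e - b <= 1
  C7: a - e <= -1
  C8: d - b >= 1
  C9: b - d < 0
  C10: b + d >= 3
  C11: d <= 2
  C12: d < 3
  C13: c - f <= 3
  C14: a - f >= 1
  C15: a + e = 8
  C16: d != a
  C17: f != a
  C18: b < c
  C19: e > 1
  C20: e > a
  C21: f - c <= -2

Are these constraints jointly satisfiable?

Unsatisfiable

Constraints 3, 6, 7, 8, 13, and 14 give a − f ≥ 1, f − c ≥ -3, c − d ≥ 3, d − b ≥ 1, b − e ≥ -1, e − a ≥ 1.
Adding all 6 inequalities: the left sides telescope to 0, and the right sides sum to 1 + (-3) + 3 + 1 + (-1) + 1 = 2. So 0 ≥ 2, which is false.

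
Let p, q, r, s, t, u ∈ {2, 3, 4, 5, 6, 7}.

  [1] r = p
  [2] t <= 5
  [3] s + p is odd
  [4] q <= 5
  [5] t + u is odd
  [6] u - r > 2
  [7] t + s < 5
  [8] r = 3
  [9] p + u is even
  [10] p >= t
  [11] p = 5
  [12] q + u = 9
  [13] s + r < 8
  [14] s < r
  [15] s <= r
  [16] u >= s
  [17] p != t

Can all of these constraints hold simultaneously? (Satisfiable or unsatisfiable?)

Unsatisfiable

Constraint 8 fixes r = 3 and constraint 11 fixes p = 5, but constraint 1 requires r = p. Since 3 ≠ 5, contradiction.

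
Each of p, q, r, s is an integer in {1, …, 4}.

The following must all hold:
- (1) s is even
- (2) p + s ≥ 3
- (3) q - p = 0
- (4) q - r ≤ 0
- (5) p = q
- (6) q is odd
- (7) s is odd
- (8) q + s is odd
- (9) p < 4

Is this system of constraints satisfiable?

Unsatisfiable

Constraint 6 makes q odd and constraint 7 makes s odd, so q + s must be even. Constraint 8 says q + s is odd — contradiction.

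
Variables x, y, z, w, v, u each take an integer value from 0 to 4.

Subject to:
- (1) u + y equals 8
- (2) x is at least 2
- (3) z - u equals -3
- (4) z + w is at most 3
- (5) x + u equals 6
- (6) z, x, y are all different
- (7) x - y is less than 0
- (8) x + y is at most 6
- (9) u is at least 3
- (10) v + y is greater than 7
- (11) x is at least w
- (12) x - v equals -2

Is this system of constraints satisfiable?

One satisfying assignment is x = 2, y = 4, z = 1, w = 2, v = 4, u = 4.
For the less obvious constraints — constraint 1: u + y = 8; constraint 3: z - u = -3; constraint 4: z + w = 3 — and the others hold by inspection.

Satisfiable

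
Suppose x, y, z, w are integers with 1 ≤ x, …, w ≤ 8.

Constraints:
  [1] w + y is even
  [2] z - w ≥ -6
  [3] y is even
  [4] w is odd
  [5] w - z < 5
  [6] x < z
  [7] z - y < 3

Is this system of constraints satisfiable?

Unsatisfiable

Constraint 4 makes w odd and constraint 3 makes y even, so w + y must be odd. Constraint 1 says w + y is even — contradiction.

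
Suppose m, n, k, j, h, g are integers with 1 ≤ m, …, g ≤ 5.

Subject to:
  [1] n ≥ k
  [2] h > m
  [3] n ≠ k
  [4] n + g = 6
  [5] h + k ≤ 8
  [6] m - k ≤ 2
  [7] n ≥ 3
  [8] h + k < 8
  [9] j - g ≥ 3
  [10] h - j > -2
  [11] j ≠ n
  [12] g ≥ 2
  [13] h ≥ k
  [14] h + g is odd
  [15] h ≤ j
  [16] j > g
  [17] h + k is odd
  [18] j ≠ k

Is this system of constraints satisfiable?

Satisfiable

Setting (m, n, k, j, h, g) = (4, 4, 2, 5, 5, 2) satisfies everything: constraint 4: n + g = 6; constraint 5: h + k = 7; constraint 6: m - k = 2, and the others follow.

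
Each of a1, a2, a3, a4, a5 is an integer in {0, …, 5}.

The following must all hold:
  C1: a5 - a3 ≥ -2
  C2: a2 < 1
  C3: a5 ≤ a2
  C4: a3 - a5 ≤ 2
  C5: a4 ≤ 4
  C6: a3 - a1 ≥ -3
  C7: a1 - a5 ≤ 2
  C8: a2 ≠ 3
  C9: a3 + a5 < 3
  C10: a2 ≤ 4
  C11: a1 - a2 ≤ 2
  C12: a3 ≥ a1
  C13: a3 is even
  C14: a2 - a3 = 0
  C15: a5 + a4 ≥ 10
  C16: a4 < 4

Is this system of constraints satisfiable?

Unsatisfiable

From constraints 3 and 10: a5 ≤ a2 ≤ 4. From constraint 5: a4 ≤ 4. Hence a5 + a4 ≤ 8. But constraint 15 requires a5 + a4 ≥ 10, and 10 > 8. Contradiction.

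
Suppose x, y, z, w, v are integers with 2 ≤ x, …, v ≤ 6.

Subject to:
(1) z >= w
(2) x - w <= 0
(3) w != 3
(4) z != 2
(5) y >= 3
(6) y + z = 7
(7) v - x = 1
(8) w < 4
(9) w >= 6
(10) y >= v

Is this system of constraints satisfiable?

From constraint 5: y ≥ 3. From constraints 1 and 9: z ≥ w ≥ 6. Hence y + z ≥ 9. But constraint 6 requires y + z = 7, and 7 < 9. Contradiction.

Unsatisfiable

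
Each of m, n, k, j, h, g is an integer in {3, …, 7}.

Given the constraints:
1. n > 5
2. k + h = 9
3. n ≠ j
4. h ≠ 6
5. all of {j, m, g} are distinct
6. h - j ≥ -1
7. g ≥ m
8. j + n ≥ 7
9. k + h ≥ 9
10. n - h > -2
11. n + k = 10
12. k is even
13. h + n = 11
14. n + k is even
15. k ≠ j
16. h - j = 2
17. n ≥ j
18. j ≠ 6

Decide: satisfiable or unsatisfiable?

Satisfiable

Setting (m, n, k, j, h, g) = (4, 6, 4, 3, 5, 7) satisfies everything: constraint 2: k + h = 9; constraint 6: h - j = 2; constraint 8: j + n = 9, and the others follow.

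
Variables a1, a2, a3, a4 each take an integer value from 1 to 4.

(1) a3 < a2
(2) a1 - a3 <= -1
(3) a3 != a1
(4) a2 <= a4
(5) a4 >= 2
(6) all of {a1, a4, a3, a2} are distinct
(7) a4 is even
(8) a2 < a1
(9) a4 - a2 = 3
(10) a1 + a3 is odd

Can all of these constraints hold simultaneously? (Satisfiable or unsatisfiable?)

Unsatisfiable

Constraints 1, 2, and 8 give a2 < a1, a1 < a3, a3 < a2. Chaining: a2 < a1 < a3 < a2, which forces a2 < a2 — impossible.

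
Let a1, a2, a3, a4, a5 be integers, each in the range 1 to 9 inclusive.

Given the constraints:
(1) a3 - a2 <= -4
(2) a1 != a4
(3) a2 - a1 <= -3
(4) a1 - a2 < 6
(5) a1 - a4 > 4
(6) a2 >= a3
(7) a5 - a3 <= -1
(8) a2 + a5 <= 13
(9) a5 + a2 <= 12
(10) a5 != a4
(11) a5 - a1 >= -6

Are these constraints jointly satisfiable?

Constraints 1, 3, 7, and 11 give a3 − a5 ≥ 1, a5 − a1 ≥ -6, a1 − a2 ≥ 3, a2 − a3 ≥ 4.
Adding all 4 inequalities: the left sides telescope to 0, and the right sides sum to 1 + (-6) + 3 + 4 = 2. So 0 ≥ 2, which is false.

Unsatisfiable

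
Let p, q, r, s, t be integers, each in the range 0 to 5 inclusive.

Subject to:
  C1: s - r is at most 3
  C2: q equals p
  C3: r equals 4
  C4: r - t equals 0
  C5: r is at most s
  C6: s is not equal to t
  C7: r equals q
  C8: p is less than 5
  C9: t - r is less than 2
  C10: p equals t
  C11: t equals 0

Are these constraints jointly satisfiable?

Constraint 3 fixes r = 4 and constraint 11 fixes t = 0. Constraints 2, 7, and 10 give r = q = p = t, so r = t. But 4 ≠ 0 — contradiction.

Unsatisfiable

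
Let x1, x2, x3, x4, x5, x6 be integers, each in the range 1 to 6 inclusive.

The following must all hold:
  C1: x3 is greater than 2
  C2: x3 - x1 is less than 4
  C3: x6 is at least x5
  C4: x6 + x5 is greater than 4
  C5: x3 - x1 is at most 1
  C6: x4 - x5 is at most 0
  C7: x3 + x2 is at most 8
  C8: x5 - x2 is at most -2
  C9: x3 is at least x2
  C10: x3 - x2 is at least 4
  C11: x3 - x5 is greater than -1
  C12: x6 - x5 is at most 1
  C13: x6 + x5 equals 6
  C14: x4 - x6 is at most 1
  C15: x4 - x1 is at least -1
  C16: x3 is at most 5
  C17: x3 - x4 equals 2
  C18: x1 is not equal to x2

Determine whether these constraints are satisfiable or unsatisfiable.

Unsatisfiable

Constraints 5, 8, 10, 12, 14, and 15 give x1 − x3 ≥ -1, x3 − x2 ≥ 4, x2 − x5 ≥ 2, x5 − x6 ≥ -1, x6 − x4 ≥ -1, x4 − x1 ≥ -1.
Adding all 6 inequalities: the left sides telescope to 0, and the right sides sum to (-1) + 4 + 2 + (-1) + (-1) + (-1) = 2. So 0 ≥ 2, which is false.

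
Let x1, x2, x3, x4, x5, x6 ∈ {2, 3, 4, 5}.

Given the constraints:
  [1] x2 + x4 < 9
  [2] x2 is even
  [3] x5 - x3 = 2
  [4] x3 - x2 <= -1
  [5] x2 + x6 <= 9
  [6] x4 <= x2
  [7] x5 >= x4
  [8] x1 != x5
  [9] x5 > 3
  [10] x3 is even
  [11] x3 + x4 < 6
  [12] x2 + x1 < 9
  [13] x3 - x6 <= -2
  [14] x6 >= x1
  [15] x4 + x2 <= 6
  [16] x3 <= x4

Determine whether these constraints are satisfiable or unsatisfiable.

Satisfiable

Setting (x1, x2, x3, x4, x5, x6) = (3, 4, 2, 2, 4, 5) satisfies everything: constraint 1: x2 + x4 = 6; constraint 3: x5 - x3 = 2, and the others follow.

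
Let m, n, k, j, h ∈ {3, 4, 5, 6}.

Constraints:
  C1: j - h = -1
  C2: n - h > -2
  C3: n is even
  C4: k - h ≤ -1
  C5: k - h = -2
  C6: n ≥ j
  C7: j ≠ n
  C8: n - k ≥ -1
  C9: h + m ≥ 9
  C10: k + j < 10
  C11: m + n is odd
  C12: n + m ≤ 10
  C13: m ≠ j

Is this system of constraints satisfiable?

Satisfiable

Take m = 3, n = 6, k = 4, j = 5, h = 6. Then constraint 1: j - h = -1; constraint 2: n - h = 0, and every other listed constraint is also met.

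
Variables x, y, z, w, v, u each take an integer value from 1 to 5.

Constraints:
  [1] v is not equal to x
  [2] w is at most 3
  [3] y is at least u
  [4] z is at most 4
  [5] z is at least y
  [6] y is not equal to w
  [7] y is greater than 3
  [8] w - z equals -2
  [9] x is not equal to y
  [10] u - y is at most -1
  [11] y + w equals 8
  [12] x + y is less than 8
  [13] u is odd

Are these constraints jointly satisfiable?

Unsatisfiable

From constraints 4 and 5: y ≤ z ≤ 4. From constraint 2: w ≤ 3. Hence y + w ≤ 7. But constraint 11 requires y + w = 8, and 8 > 7. Contradiction.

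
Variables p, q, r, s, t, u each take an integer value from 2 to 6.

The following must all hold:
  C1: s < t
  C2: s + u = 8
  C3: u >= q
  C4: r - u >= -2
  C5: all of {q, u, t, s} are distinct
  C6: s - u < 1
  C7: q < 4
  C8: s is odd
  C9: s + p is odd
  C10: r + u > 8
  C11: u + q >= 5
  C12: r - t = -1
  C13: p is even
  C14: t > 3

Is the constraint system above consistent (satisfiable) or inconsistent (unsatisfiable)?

Setting (p, q, r, s, t, u) = (6, 2, 5, 3, 6, 5) satisfies everything: constraint 2: s + u = 8; constraint 4: r - u = 0; constraint 6: s - u = -2, and the others follow.

Satisfiable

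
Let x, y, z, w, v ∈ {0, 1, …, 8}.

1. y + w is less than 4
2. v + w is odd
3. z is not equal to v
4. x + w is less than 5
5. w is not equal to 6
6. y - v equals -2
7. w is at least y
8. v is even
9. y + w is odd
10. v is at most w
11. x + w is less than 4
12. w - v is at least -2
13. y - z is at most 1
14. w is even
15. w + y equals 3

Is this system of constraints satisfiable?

Unsatisfiable

Constraint 8 makes v even and constraint 14 makes w even, so v + w must be even. Constraint 2 says v + w is odd — contradiction.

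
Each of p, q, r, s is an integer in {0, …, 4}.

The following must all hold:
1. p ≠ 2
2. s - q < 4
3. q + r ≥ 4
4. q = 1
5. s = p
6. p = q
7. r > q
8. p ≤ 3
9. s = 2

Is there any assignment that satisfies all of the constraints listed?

Unsatisfiable

Constraint 9 fixes s = 2 and constraint 4 fixes q = 1. Constraints 5 and 6 give s = p = q, so s = q. But 2 ≠ 1 — contradiction.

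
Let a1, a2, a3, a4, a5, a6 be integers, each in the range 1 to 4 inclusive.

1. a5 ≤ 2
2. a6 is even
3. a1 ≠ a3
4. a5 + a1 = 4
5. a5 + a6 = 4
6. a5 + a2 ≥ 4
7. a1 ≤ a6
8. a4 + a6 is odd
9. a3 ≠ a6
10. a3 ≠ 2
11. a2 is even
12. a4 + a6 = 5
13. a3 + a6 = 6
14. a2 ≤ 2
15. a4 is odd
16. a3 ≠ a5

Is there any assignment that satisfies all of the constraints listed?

Setting (a1, a2, a3, a4, a5, a6) = (2, 2, 4, 3, 2, 2) satisfies everything: constraint 4: a5 + a1 = 4; constraint 5: a5 + a6 = 4; constraint 6: a5 + a2 = 4, and the others follow.

Satisfiable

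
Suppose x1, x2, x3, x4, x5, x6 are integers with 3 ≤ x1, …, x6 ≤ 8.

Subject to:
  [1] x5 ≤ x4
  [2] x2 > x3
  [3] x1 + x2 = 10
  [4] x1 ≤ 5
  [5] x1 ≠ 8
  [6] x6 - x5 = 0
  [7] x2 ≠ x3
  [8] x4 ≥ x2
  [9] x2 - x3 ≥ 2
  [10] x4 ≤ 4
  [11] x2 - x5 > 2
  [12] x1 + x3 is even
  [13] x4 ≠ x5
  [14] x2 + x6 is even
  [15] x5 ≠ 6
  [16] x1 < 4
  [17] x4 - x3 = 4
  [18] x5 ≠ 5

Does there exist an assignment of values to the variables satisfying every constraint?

Unsatisfiable

From constraint 4: x1 ≤ 5. From constraints 8 and 10: x2 ≤ x4 ≤ 4. Hence x1 + x2 ≤ 9. But constraint 3 requires x1 + x2 = 10, and 10 > 9. Contradiction.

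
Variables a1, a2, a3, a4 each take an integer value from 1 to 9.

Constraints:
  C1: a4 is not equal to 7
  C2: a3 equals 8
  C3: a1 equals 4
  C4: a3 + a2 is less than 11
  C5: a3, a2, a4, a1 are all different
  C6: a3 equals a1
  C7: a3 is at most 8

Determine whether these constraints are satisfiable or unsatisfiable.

Unsatisfiable

Constraint 2 fixes a3 = 8 and constraint 3 fixes a1 = 4, but constraint 6 requires a3 = a1. Since 8 ≠ 4, contradiction.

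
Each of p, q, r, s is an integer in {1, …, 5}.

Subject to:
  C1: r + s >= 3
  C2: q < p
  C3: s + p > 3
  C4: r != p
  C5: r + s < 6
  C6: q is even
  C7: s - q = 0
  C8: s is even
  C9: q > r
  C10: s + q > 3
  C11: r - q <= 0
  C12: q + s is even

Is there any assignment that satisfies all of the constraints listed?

Satisfiable

Try p = 4, q = 2, r = 1, s = 2.
Check constraint 1: r + s = 3; constraint 3: s + p = 6; constraint 5: r + s = 3. The remaining constraints are straightforward to verify.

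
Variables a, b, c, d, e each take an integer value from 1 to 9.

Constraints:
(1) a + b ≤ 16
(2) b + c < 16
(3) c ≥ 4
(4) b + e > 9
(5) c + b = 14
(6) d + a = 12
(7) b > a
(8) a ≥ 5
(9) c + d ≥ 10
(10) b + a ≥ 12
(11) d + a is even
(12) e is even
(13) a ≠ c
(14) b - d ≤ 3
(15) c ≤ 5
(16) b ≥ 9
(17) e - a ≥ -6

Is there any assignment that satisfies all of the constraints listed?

The assignment a = 6, b = 9, c = 5, d = 6, e = 2 works:
  constraint 1 holds since a + b = 15.
  constraint 2 holds since b + c = 14.
  constraint 4 holds since b + e = 11.
The rest check out directly.

Satisfiable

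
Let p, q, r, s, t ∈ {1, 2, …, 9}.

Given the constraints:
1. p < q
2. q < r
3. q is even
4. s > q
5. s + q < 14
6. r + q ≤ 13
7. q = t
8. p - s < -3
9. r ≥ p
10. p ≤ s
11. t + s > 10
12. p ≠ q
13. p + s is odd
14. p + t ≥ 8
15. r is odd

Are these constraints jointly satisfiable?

The assignment p = 2, q = 6, r = 7, s = 7, t = 6 works:
  constraint 5 holds since s + q = 13.
  constraint 6 holds since r + q = 13.
  constraint 8 holds since p - s = -5.
The rest check out directly.

Satisfiable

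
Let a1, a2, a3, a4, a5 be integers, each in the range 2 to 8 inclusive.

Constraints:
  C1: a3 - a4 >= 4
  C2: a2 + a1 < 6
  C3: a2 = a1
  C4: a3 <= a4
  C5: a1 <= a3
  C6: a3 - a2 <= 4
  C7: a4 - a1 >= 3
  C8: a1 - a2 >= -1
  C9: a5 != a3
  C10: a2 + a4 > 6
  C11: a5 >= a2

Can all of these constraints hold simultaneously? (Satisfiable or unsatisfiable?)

Unsatisfiable

Constraints 1, 6, 7, and 8 give a4 − a1 ≥ 3, a1 − a2 ≥ -1, a2 − a3 ≥ -4, a3 − a4 ≥ 4.
Adding all 4 inequalities: the left sides telescope to 0, and the right sides sum to 3 + (-1) + (-4) + 4 = 2. So 0 ≥ 2, which is false.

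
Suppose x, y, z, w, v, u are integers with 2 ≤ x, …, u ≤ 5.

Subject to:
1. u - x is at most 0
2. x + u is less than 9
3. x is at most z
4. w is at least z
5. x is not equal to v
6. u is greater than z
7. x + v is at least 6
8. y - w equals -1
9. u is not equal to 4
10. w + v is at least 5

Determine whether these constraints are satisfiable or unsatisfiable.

Constraints 1, 3, and 6 give u ≤ x, x ≤ z, z < u. Chaining: u ≤ x ≤ z < u, which forces u < u — impossible.

Unsatisfiable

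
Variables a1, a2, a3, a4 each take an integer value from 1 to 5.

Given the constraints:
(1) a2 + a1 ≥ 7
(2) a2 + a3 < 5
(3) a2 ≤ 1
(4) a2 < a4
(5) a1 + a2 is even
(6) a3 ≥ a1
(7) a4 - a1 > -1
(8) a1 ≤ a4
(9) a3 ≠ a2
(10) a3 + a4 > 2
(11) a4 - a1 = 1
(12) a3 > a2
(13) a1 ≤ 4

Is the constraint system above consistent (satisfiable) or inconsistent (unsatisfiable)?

Unsatisfiable

From constraint 3: a2 ≤ 1. From constraint 13: a1 ≤ 4. Hence a2 + a1 ≤ 5. But constraint 1 requires a2 + a1 ≥ 7, and 7 > 5. Contradiction.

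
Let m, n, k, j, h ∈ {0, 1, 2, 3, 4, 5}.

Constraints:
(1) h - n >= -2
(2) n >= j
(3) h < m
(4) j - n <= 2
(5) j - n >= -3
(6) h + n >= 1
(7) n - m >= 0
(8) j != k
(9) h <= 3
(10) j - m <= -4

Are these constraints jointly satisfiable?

Unsatisfiable

Constraints 5, 7, and 10 give m − j ≥ 4, j − n ≥ -3, n − m ≥ 0.
Adding all 3 inequalities: the left sides telescope to 0, and the right sides sum to 4 + (-3) + 0 = 1. So 0 ≥ 1, which is false.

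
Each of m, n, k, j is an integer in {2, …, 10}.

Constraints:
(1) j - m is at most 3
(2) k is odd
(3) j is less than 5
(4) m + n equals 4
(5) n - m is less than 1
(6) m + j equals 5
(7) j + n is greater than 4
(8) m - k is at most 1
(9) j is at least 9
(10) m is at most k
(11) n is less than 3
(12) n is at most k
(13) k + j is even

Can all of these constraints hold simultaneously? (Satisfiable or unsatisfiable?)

From constraint 9: j ≥ 9. From constraint 3: j ≤ 4. But 4 < 9, so no value of j works.

Unsatisfiable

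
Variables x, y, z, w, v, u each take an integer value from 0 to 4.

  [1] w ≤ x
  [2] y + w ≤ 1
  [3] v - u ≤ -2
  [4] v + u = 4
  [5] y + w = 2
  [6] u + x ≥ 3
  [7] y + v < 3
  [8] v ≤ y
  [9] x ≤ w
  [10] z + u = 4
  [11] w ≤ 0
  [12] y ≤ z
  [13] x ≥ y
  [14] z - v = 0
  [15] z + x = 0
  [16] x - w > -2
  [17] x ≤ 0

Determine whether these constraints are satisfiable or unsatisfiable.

Unsatisfiable

From constraints 13 and 17: y ≤ x ≤ 0. From constraint 11: w ≤ 0. Hence y + w ≤ 0. But constraint 5 requires y + w = 2, and 2 > 0. Contradiction.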